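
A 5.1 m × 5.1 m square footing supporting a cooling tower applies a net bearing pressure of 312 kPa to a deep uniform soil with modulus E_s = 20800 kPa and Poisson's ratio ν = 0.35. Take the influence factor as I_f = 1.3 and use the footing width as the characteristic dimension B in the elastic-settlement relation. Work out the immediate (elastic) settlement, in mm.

S_e ≈ 87.3 mm

Immediate (elastic) settlement: S_e = q·B·(1−ν²)/E_s · I_f.
S_e = 312 × 5.1 × (1 − 0.35²) / 20800 × 1.3
    = 312 × 5.1 × 0.8775 / 20800 × 1.3
    = 0.08727 m = 87.27 mm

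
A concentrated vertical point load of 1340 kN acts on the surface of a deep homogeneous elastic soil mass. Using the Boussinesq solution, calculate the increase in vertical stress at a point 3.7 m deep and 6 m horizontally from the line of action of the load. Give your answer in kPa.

Δσ_z ≈ 1.86 kPa

Boussinesq vertical stress below a point load on an elastic half-space:
Δσ_z = 3P/(2πz²) · [1 + (r/z)²]^(−5/2)
r/z = 6/3.7 = 1.6216; [1+(r/z)²]^(−5/2) = 0.039842.
Δσ_z = 3×1340/(2π×3.7²) × 0.039842 = 46.735 × 0.039842 = 1.862 kPa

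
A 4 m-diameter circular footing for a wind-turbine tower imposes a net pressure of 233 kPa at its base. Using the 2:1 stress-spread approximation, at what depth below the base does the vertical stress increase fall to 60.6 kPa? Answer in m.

2:1 spreading — at depth z the loaded area has grown by z in each plan dimension:
qD²/(D+z)² = Δσ_z ⇒ z = D(√(q/Δσ_z) − 1) = 4×(√(233/60.6) − 1) = 3.843 m

z ≈ 3.84 m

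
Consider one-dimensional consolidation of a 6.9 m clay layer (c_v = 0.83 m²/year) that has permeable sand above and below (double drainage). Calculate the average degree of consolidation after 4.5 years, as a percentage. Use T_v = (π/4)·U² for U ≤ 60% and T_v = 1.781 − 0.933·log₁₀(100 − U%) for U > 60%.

U ≈ 62.6 %

Drainage path length: H_d = H/2 = 3.45 m (double drainage).
T_v = c_v·t/H_d² = 0.83×4.5/3.45² = 0.3138.
T_v = 0.3138 corresponds to the U > 60% branch:
U = 1 − 10^((1.781 − T_v)/0.933)/100 = 0.6263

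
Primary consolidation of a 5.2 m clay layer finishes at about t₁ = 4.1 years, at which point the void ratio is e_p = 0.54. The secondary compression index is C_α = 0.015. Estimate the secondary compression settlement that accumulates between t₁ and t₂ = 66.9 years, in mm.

S_s ≈ 61.4 mm

Secondary compression: S_s = C_α·H/(1+e_p)·log₁₀(t₂/t₁)
S_s = 0.015×5.2/(1+0.54)×log₁₀(66.9/4.1)
    = 0.05065 × 1.213 = 0.06142 m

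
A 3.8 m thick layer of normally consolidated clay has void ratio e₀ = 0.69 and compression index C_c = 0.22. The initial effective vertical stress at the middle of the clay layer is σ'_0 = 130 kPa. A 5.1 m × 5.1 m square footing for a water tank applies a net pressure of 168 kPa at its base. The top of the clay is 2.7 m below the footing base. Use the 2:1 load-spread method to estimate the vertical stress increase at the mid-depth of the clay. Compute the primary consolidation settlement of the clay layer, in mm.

Mid-depth of clay below the footing base: z = 2.7 + 3.8/2 = 4.6 m.
Stress increase at mid-clay by the 2:1 spreading method:
Δσ = qBL/((B+z)(L+z)) = 168×5.1×5.1/((5.1+4.6)(5.1+4.6)) = 46.441 kPa
Final effective stress: σ'_f = σ'_0 + Δσ = 130 + 46.441 = 176.44 kPa.
Normally consolidated clay, so the full stress increment lies on the virgin compression line:
S_c = C_c·H/(1+e₀)·log₁₀(σ'_f/σ'_0) = 0.22×3.8/(1+0.69)×log₁₀(176.44/130)
    = 0.49467 × 0.13265 = 0.06562 m

S_c ≈ 65.6 mm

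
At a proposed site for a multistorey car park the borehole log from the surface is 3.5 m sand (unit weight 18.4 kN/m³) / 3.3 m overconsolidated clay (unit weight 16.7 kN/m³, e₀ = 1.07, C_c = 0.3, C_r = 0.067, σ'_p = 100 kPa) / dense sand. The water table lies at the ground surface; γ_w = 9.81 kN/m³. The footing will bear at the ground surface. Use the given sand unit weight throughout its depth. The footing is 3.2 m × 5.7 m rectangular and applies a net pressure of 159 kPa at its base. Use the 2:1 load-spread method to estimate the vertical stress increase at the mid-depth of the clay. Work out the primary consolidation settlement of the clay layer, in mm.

Mid-depth of clay below the ground surface: z = 3.5 + 3.3/2 = 5.15 m.
Total vertical stress at mid-clay: σ_v = 18.4×3.5 + 16.7×1.65 = 91.955 kPa.
Pore pressure: u = 9.81×(5.15 − 0) = 50.522 kPa.
Initial effective stress: σ'_0 = σ_v − u = 91.955 − 50.522 = 41.433 kPa.
Stress increase at mid-clay by the 2:1 spreading method:
Δσ = qBL/((B+z)(L+z)) = 159×3.2×5.7/((3.2+5.15)(5.7+5.15)) = 32.011 kPa
Final effective stress: σ'_f = 41.433 + 32.011 = 73.444 kPa.
σ'_f = 73.444 ≤ σ'_p = 100 kPa, so the clay remains overconsolidated and only the recompression index applies:
S_c = C_r·H/(1+e₀)·log₁₀(σ'_f/σ'_0) = 0.067×3.3/2.07×log₁₀(73.444/41.433)
    = 0.10681 × 0.24861 = 0.02655 m

S_c ≈ 26.6 mm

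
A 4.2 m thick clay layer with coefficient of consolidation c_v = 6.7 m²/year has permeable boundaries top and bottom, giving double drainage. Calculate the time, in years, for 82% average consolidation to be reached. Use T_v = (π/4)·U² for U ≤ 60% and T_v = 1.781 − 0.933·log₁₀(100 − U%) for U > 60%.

Drainage path length: H_d = H/2 = 2.1 m (double drainage).
U > 60%: T_v = 1.781 − 0.933·log₁₀(100 − 82) = 0.60983.
t = T_v·H_d²/c_v = 0.60983×2.1²/6.7 = 0.4014 years.

t ≈ 0.401 years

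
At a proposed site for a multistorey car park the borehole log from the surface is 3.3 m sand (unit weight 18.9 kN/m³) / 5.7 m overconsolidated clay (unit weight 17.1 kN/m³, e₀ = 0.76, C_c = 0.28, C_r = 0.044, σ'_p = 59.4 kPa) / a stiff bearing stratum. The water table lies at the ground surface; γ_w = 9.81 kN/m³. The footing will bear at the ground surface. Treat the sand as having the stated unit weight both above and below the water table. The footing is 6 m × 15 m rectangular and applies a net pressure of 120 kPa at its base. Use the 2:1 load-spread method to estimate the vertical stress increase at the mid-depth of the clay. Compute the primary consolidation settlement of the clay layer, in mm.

S_c ≈ 185 mm

Mid-depth of clay below the ground surface: z = 3.3 + 5.7/2 = 6.15 m.
Total vertical stress at mid-clay: σ_v = 18.9×3.3 + 17.1×2.85 = 111.1 kPa.
Pore pressure: u = 9.81×(6.15 − 0) = 60.332 kPa.
Initial effective stress: σ'_0 = σ_v − u = 111.1 − 60.332 = 50.768 kPa.
Stress increase at mid-clay by the 2:1 spreading method:
Δσ = qBL/((B+z)(L+z)) = 120×6×15/((6+6.15)(15+6.15)) = 42.028 kPa
Final effective stress: σ'_f = 50.768 + 42.028 = 92.796 kPa.
σ'_f = 92.796 > σ'_p = 59.4 kPa, so the stress path crosses the preconsolidation pressure — recompression up to σ'_p, then virgin compression beyond:
S_c = H/(1+e₀)·[C_r·log₁₀(σ'_p/σ'_0) + C_c·log₁₀(σ'_f/σ'_p)]
    = 5.7/1.76 × [0.044×log₁₀(59.4/50.768) + 0.28×log₁₀(92.796/59.4)]
    = 3.2386 × [0.0030006 + 0.054248] = 0.1854 m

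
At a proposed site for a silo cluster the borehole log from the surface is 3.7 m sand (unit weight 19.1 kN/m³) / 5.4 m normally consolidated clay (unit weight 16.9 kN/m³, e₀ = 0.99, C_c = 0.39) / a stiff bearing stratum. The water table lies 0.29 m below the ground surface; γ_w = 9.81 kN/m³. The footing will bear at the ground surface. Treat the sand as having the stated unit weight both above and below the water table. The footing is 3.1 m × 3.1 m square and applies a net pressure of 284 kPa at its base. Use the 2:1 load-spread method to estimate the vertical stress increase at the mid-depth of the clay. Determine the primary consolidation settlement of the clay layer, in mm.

Mid-depth of clay below the ground surface: z = 3.7 + 5.4/2 = 6.4 m.
Total vertical stress at mid-clay: σ_v = 19.1×3.7 + 16.9×2.7 = 116.3 kPa.
Pore pressure: u = 9.81×(6.4 − 0.29) = 59.939 kPa.
Initial effective stress: σ'_0 = σ_v − u = 116.3 − 59.939 = 56.361 kPa.
Stress increase at mid-clay by the 2:1 spreading method:
Δσ = qBL/((B+z)(L+z)) = 284×3.1×3.1/((3.1+6.4)(3.1+6.4)) = 30.241 kPa
Final effective stress: σ'_f = σ'_0 + Δσ = 56.361 + 30.241 = 86.602 kPa.
Normally consolidated clay, so the full stress increment lies on the virgin compression line:
S_c = C_c·H/(1+e₀)·log₁₀(σ'_f/σ'_0) = 0.39×5.4/(1+0.99)×log₁₀(86.602/56.361)
    = 1.0583 × 0.18655 = 0.1974 m

S_c ≈ 197 mm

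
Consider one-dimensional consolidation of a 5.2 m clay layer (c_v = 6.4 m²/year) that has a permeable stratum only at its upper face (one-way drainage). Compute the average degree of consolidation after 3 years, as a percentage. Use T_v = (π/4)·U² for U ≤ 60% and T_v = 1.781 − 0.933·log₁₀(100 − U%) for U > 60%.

U ≈ 85.9 %

Drainage path length: H_d = H = 5.2 m (single drainage).
T_v = c_v·t/H_d² = 6.4×3/5.2² = 0.71006.
T_v = 0.71006 corresponds to the U > 60% branch:
U = 1 − 10^((1.781 − T_v)/0.933)/100 = 0.8594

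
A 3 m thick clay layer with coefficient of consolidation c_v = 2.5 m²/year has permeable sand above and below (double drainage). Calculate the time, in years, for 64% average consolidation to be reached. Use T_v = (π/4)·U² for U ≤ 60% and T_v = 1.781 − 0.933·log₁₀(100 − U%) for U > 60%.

t ≈ 0.296 years

Drainage path length: H_d = H/2 = 1.5 m (double drainage).
U > 60%: T_v = 1.781 − 0.933·log₁₀(100 − 64) = 0.32897.
t = T_v·H_d²/c_v = 0.32897×1.5²/2.5 = 0.2961 years.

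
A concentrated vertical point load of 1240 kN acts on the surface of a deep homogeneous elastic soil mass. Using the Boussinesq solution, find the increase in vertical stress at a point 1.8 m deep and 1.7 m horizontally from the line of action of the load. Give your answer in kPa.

Boussinesq vertical stress below a point load on an elastic half-space:
Δσ_z = 3P/(2πz²) · [1 + (r/z)²]^(−5/2)
r/z = 1.7/1.8 = 0.94444; [1+(r/z)²]^(−5/2) = 0.2031.
Δσ_z = 3×1240/(2π×1.8²) × 0.2031 = 182.73 × 0.2031 = 37.11 kPa

Δσ_z ≈ 37.1 kPa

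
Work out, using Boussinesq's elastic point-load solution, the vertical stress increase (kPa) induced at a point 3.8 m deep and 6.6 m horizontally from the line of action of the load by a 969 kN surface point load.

Boussinesq vertical stress below a point load on an elastic half-space:
Δσ_z = 3P/(2πz²) · [1 + (r/z)²]^(−5/2)
r/z = 6.6/3.8 = 1.7368; [1+(r/z)²]^(−5/2) = 0.030928.
Δσ_z = 3×969/(2π×3.8²) × 0.030928 = 32.04 × 0.030928 = 0.9909 kPa

Δσ_z ≈ 0.991 kPa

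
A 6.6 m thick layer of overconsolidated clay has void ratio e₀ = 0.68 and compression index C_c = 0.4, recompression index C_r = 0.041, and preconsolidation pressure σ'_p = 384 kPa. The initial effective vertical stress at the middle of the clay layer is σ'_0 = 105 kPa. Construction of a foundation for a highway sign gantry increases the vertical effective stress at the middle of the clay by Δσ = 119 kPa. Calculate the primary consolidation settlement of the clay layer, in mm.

S_c ≈ 53 mm

Final effective stress: σ'_f = 105 + 119 = 224 kPa.
σ'_f = 224 ≤ σ'_p = 384 kPa, so the clay remains overconsolidated and only the recompression index applies:
S_c = C_r·H/(1+e₀)·log₁₀(σ'_f/σ'_0) = 0.041×6.6/1.68×log₁₀(224/105)
    = 0.16107 × 0.32906 = 0.053 m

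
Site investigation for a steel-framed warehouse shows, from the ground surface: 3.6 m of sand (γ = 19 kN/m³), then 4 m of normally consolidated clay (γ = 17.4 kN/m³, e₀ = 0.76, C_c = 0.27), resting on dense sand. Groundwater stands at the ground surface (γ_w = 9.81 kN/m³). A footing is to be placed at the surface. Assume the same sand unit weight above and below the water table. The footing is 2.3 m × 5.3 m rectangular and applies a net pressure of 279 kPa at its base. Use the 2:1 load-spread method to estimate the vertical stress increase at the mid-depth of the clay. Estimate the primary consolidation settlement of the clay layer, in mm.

Mid-depth of clay below the ground surface: z = 3.6 + 4/2 = 5.6 m.
Total vertical stress at mid-clay: σ_v = 19×3.6 + 17.4×2 = 103.2 kPa.
Pore pressure: u = 9.81×(5.6 − 0) = 54.936 kPa.
Initial effective stress: σ'_0 = σ_v − u = 103.2 − 54.936 = 48.264 kPa.
Stress increase at mid-clay by the 2:1 spreading method:
Δσ = qBL/((B+z)(L+z)) = 279×2.3×5.3/((2.3+5.6)(5.3+5.6)) = 39.496 kPa
Final effective stress: σ'_f = σ'_0 + Δσ = 48.264 + 39.496 = 87.76 kPa.
Normally consolidated clay, so the full stress increment lies on the virgin compression line:
S_c = C_c·H/(1+e₀)·log₁₀(σ'_f/σ'_0) = 0.27×4/(1+0.76)×log₁₀(87.76/48.264)
    = 0.61364 × 0.25967 = 0.1593 m

S_c ≈ 159 mm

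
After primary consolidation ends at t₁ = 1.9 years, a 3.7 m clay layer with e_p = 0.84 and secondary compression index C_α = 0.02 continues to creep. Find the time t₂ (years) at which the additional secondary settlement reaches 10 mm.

S_s = C_α·H/(1+e_p)·log₁₀(t₂/t₁) ⇒ log₁₀(t₂/t₁) = S_s·(1+e_p)/(C_α·H).
log₁₀(t₂/t₁) = 0.01 × (1+0.84) / (0.02×3.7) = 0.2486
t₂ = t₁ × 10^0.2486 = 1.9 × 1.773 = 3.368 years

t₂ ≈ 3.37 years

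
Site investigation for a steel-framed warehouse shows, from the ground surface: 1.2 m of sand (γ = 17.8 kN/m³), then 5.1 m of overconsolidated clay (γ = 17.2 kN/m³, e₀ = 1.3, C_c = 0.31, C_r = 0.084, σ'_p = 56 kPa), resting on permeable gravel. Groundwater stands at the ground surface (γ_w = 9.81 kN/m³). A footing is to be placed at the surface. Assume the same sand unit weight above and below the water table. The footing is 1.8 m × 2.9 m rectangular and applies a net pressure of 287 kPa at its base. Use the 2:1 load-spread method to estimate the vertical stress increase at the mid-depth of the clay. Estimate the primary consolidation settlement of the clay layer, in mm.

Mid-depth of clay below the ground surface: z = 1.2 + 5.1/2 = 3.75 m.
Total vertical stress at mid-clay: σ_v = 17.8×1.2 + 17.2×2.55 = 65.22 kPa.
Pore pressure: u = 9.81×(3.75 − 0) = 36.788 kPa.
Initial effective stress: σ'_0 = σ_v − u = 65.22 − 36.788 = 28.432 kPa.
Stress increase at mid-clay by the 2:1 spreading method:
Δσ = qBL/((B+z)(L+z)) = 287×1.8×2.9/((1.8+3.75)(2.9+3.75)) = 40.592 kPa
Final effective stress: σ'_f = 28.432 + 40.592 = 69.024 kPa.
σ'_f = 69.024 > σ'_p = 56 kPa, so the stress path crosses the preconsolidation pressure — recompression up to σ'_p, then virgin compression beyond:
S_c = H/(1+e₀)·[C_r·log₁₀(σ'_p/σ'_0) + C_c·log₁₀(σ'_f/σ'_p)]
    = 5.1/2.3 × [0.084×log₁₀(56/28.432) + 0.31×log₁₀(69.024/56)]
    = 2.2174 × [0.024728 + 0.028152] = 0.1173 m

S_c ≈ 117 mm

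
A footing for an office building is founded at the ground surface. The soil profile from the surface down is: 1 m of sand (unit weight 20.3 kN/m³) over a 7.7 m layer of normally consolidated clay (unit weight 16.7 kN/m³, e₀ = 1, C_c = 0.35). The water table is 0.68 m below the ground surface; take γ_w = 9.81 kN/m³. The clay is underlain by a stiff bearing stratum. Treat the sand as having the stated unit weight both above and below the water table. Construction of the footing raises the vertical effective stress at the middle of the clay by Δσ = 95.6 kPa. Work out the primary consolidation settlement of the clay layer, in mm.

Mid-depth of clay below the ground surface: z = 1 + 7.7/2 = 4.85 m.
Total vertical stress at mid-clay: σ_v = 20.3×1 + 16.7×3.85 = 84.595 kPa.
Pore pressure: u = 9.81×(4.85 − 0.68) = 40.908 kPa.
Initial effective stress: σ'_0 = σ_v − u = 84.595 − 40.908 = 43.687 kPa.
Final effective stress: σ'_f = σ'_0 + Δσ = 43.687 + 95.6 = 139.29 kPa.
Normally consolidated clay, so the full stress increment lies on the virgin compression line:
S_c = C_c·H/(1+e₀)·log₁₀(σ'_f/σ'_0) = 0.35×7.7/(1+1)×log₁₀(139.29/43.687)
    = 1.3475 × 0.50357 = 0.6786 m

S_c ≈ 679 mm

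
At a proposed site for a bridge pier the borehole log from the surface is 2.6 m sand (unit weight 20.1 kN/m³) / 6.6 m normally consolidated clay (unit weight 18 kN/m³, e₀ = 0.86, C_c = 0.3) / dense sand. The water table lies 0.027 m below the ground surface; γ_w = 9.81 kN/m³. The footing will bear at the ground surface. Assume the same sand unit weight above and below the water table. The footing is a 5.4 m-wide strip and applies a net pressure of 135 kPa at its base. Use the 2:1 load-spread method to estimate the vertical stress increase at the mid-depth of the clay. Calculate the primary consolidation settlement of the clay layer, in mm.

Mid-depth of clay below the ground surface: z = 2.6 + 6.6/2 = 5.9 m.
Total vertical stress at mid-clay: σ_v = 20.1×2.6 + 18×3.3 = 111.66 kPa.
Pore pressure: u = 9.81×(5.9 − 0.027) = 57.614 kPa.
Initial effective stress: σ'_0 = σ_v − u = 111.66 − 57.614 = 54.046 kPa.
Stress increase at mid-clay by the 2:1 spreading method:
Δσ = qB/(B+z) = 135×5.4/(5.4+5.9) = 64.513 kPa
Final effective stress: σ'_f = σ'_0 + Δσ = 54.046 + 64.513 = 118.56 kPa.
Normally consolidated clay, so the full stress increment lies on the virgin compression line:
S_c = C_c·H/(1+e₀)·log₁₀(σ'_f/σ'_0) = 0.3×6.6/(1+0.86)×log₁₀(118.56/54.046)
    = 1.0645 × 0.34117 = 0.3632 m

S_c ≈ 363 mm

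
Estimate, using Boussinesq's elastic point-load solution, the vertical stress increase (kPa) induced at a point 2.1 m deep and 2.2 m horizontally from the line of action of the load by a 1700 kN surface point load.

Δσ_z ≈ 28.9 kPa

Boussinesq vertical stress below a point load on an elastic half-space:
Δσ_z = 3P/(2πz²) · [1 + (r/z)²]^(−5/2)
r/z = 2.2/2.1 = 1.0476; [1+(r/z)²]^(−5/2) = 0.15694.
Δσ_z = 3×1700/(2π×2.1²) × 0.15694 = 184.06 × 0.15694 = 28.89 kPa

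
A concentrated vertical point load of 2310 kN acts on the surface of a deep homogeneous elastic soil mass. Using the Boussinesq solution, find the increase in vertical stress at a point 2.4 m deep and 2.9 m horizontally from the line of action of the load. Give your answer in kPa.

Δσ_z ≈ 20.2 kPa

Boussinesq vertical stress below a point load on an elastic half-space:
Δσ_z = 3P/(2πz²) · [1 + (r/z)²]^(−5/2)
r/z = 2.9/2.4 = 1.2083; [1+(r/z)²]^(−5/2) = 0.10535.
Δσ_z = 3×2310/(2π×2.4²) × 0.10535 = 191.48 × 0.10535 = 20.17 kPa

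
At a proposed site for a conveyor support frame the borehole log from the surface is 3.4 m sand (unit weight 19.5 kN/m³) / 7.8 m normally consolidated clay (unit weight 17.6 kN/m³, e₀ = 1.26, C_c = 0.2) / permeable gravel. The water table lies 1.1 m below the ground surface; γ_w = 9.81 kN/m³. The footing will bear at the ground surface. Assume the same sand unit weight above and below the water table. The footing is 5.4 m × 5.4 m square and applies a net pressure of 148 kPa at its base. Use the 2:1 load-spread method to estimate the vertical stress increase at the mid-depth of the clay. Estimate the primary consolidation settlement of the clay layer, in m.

Mid-depth of clay below the ground surface: z = 3.4 + 7.8/2 = 7.3 m.
Total vertical stress at mid-clay: σ_v = 19.5×3.4 + 17.6×3.9 = 134.94 kPa.
Pore pressure: u = 9.81×(7.3 − 1.1) = 60.822 kPa.
Initial effective stress: σ'_0 = σ_v − u = 134.94 − 60.822 = 74.118 kPa.
Stress increase at mid-clay by the 2:1 spreading method:
Δσ = qBL/((B+z)(L+z)) = 148×5.4×5.4/((5.4+7.3)(5.4+7.3)) = 26.757 kPa
Final effective stress: σ'_f = σ'_0 + Δσ = 74.118 + 26.757 = 100.88 kPa.
Normally consolidated clay, so the full stress increment lies on the virgin compression line:
S_c = C_c·H/(1+e₀)·log₁₀(σ'_f/σ'_0) = 0.2×7.8/(1+1.26)×log₁₀(100.88/74.118)
    = 0.69027 × 0.13388 = 0.09241 m

S_c ≈ 0.0924 m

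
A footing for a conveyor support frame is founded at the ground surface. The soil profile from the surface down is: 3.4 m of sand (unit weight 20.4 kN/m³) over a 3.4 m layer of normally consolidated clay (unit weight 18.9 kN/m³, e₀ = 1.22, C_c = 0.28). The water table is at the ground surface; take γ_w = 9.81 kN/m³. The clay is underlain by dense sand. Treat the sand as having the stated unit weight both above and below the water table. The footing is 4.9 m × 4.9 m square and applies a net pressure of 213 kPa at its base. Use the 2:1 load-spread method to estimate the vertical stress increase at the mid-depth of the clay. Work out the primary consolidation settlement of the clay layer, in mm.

S_c ≈ 129 mm

Mid-depth of clay below the ground surface: z = 3.4 + 3.4/2 = 5.1 m.
Total vertical stress at mid-clay: σ_v = 20.4×3.4 + 18.9×1.7 = 101.49 kPa.
Pore pressure: u = 9.81×(5.1 − 0) = 50.031 kPa.
Initial effective stress: σ'_0 = σ_v − u = 101.49 − 50.031 = 51.459 kPa.
Stress increase at mid-clay by the 2:1 spreading method:
Δσ = qBL/((B+z)(L+z)) = 213×4.9×4.9/((4.9+5.1)(4.9+5.1)) = 51.141 kPa
Final effective stress: σ'_f = σ'_0 + Δσ = 51.459 + 51.141 = 102.6 kPa.
Normally consolidated clay, so the full stress increment lies on the virgin compression line:
S_c = C_c·H/(1+e₀)·log₁₀(σ'_f/σ'_0) = 0.28×3.4/(1+1.22)×log₁₀(102.6/51.459)
    = 0.42883 × 0.29969 = 0.1285 m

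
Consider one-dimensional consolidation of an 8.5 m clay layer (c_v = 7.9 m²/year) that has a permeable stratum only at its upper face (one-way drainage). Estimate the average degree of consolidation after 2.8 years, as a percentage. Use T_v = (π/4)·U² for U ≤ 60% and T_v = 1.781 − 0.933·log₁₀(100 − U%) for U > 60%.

Drainage path length: H_d = H = 8.5 m (single drainage).
T_v = c_v·t/H_d² = 7.9×2.8/8.5² = 0.30616.
T_v = 0.30616 corresponds to the U > 60% branch:
U = 1 − 10^((1.781 − T_v)/0.933)/100 = 0.6192

U ≈ 61.9 %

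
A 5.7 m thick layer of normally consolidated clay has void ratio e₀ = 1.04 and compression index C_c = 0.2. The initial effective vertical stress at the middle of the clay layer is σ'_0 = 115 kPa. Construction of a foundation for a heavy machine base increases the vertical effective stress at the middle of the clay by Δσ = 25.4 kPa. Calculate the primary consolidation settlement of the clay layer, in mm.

Final effective stress: σ'_f = σ'_0 + Δσ = 115 + 25.4 = 140.4 kPa.
Normally consolidated clay, so the full stress increment lies on the virgin compression line:
S_c = C_c·H/(1+e₀)·log₁₀(σ'_f/σ'_0) = 0.2×5.7/(1+1.04)×log₁₀(140.4/115)
    = 0.55882 × 0.086669 = 0.04843 m

S_c ≈ 48.4 mm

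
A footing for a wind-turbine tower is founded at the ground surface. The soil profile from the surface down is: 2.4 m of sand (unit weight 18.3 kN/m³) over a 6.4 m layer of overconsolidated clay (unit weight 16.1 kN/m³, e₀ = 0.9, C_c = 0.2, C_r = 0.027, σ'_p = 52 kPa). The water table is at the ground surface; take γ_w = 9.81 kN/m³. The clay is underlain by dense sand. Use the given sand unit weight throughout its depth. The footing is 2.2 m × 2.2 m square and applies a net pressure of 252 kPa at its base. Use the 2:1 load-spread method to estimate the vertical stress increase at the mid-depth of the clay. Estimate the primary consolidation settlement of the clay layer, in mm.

Mid-depth of clay below the ground surface: z = 2.4 + 6.4/2 = 5.6 m.
Total vertical stress at mid-clay: σ_v = 18.3×2.4 + 16.1×3.2 = 95.44 kPa.
Pore pressure: u = 9.81×(5.6 − 0) = 54.936 kPa.
Initial effective stress: σ'_0 = σ_v − u = 95.44 − 54.936 = 40.504 kPa.
Stress increase at mid-clay by the 2:1 spreading method:
Δσ = qBL/((B+z)(L+z)) = 252×2.2×2.2/((2.2+5.6)(2.2+5.6)) = 20.047 kPa
Final effective stress: σ'_f = 40.504 + 20.047 = 60.551 kPa.
σ'_f = 60.551 > σ'_p = 52 kPa, so the stress path crosses the preconsolidation pressure — recompression up to σ'_p, then virgin compression beyond:
S_c = H/(1+e₀)·[C_r·log₁₀(σ'_p/σ'_0) + C_c·log₁₀(σ'_f/σ'_p)]
    = 6.4/1.9 × [0.027×log₁₀(52/40.504) + 0.2×log₁₀(60.551/52)]
    = 3.3684 × [0.0029296 + 0.013224] = 0.05441 m

S_c ≈ 54.4 mm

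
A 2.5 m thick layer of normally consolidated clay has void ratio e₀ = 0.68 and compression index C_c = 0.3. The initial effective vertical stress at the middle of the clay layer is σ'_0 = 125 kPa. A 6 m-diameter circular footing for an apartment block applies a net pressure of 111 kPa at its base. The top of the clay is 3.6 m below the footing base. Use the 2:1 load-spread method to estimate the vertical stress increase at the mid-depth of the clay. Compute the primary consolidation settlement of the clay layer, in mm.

S_c ≈ 46.6 mm

Mid-depth of clay below the footing base: z = 3.6 + 2.5/2 = 4.85 m.
Stress increase at mid-clay by the 2:1 spreading method:
Δσ ≈ qD²/(D+z)² = 111×6²/(6+4.85)² = 33.944 kPa
Final effective stress: σ'_f = σ'_0 + Δσ = 125 + 33.944 = 158.94 kPa.
Normally consolidated clay, so the full stress increment lies on the virgin compression line:
S_c = C_c·H/(1+e₀)·log₁₀(σ'_f/σ'_0) = 0.3×2.5/(1+0.68)×log₁₀(158.94/125)
    = 0.44643 × 0.10432 = 0.04657 m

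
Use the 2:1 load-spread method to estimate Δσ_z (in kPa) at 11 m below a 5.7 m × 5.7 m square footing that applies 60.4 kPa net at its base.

Δσ_z ≈ 7.04 kPa

By the 2:1 method the load spreads at 1 horizontal : 2 vertical, so at depth z the loaded area has grown by z in each plan dimension:
Δσ = qBL/((B+z)(L+z)) = 60.4×5.7×5.7/((5.7+11)(5.7+11)) = 7.0365 kPa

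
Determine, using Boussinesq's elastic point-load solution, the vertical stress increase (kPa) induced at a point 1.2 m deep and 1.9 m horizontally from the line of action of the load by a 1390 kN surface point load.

Boussinesq vertical stress below a point load on an elastic half-space:
Δσ_z = 3P/(2πz²) · [1 + (r/z)²]^(−5/2)
r/z = 1.9/1.2 = 1.5833; [1+(r/z)²]^(−5/2) = 0.043419.
Δσ_z = 3×1390/(2π×1.2²) × 0.043419 = 460.89 × 0.043419 = 20.01 kPa

Δσ_z ≈ 20 kPa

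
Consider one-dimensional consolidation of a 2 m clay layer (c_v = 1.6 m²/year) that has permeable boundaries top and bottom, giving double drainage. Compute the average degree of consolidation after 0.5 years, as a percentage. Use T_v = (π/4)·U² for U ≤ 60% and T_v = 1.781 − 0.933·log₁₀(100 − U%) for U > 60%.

U ≈ 88.7 %

Drainage path length: H_d = H/2 = 1 m (double drainage).
T_v = c_v·t/H_d² = 1.6×0.5/1² = 0.8.
T_v = 0.8 corresponds to the U > 60% branch:
U = 1 − 10^((1.781 − T_v)/0.933)/100 = 0.8874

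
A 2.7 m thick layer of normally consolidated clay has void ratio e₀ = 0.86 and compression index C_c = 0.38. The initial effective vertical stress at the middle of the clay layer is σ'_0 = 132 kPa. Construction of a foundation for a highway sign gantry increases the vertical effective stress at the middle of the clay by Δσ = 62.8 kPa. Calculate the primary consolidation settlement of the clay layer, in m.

S_c ≈ 0.0932 m

Final effective stress: σ'_f = σ'_0 + Δσ = 132 + 62.8 = 194.8 kPa.
Normally consolidated clay, so the full stress increment lies on the virgin compression line:
S_c = C_c·H/(1+e₀)·log₁₀(σ'_f/σ'_0) = 0.38×2.7/(1+0.86)×log₁₀(194.8/132)
    = 0.55161 × 0.16902 = 0.09323 m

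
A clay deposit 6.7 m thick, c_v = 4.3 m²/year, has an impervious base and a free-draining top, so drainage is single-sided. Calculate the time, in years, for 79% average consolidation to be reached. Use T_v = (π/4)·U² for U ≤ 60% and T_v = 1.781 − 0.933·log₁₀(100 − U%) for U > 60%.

Drainage path length: H_d = H = 6.7 m (single drainage).
U > 60%: T_v = 1.781 − 0.933·log₁₀(100 − 79) = 0.54737.
t = T_v·H_d²/c_v = 0.54737×6.7²/4.3 = 5.714 years.

t ≈ 5.71 years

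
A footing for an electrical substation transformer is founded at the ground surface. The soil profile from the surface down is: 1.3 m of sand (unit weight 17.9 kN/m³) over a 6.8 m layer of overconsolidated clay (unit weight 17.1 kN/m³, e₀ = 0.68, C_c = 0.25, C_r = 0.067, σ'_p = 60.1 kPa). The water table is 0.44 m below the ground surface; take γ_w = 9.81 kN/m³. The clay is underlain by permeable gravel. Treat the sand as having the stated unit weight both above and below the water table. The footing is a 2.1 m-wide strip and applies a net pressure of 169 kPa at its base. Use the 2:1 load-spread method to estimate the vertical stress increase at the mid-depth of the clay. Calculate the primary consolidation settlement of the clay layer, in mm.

S_c ≈ 235 mm

Mid-depth of clay below the ground surface: z = 1.3 + 6.8/2 = 4.7 m.
Total vertical stress at mid-clay: σ_v = 17.9×1.3 + 17.1×3.4 = 81.41 kPa.
Pore pressure: u = 9.81×(4.7 − 0.44) = 41.791 kPa.
Initial effective stress: σ'_0 = σ_v − u = 81.41 − 41.791 = 39.619 kPa.
Stress increase at mid-clay by the 2:1 spreading method:
Δσ = qB/(B+z) = 169×2.1/(2.1+4.7) = 52.191 kPa
Final effective stress: σ'_f = 39.619 + 52.191 = 91.81 kPa.
σ'_f = 91.81 > σ'_p = 60.1 kPa, so the stress path crosses the preconsolidation pressure — recompression up to σ'_p, then virgin compression beyond:
S_c = H/(1+e₀)·[C_r·log₁₀(σ'_p/σ'_0) + C_c·log₁₀(σ'_f/σ'_p)]
    = 6.8/1.68 × [0.067×log₁₀(60.1/39.619) + 0.25×log₁₀(91.81/60.1)]
    = 4.0476 × [0.012125 + 0.046004] = 0.2353 m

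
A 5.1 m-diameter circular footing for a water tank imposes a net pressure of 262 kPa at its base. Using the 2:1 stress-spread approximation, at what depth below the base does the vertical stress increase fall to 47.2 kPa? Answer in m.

2:1 spreading — at depth z the loaded area has grown by z in each plan dimension:
qD²/(D+z)² = Δσ_z ⇒ z = D(√(q/Δσ_z) − 1) = 5.1×(√(262/47.2) − 1) = 6.916 m

z ≈ 6.92 m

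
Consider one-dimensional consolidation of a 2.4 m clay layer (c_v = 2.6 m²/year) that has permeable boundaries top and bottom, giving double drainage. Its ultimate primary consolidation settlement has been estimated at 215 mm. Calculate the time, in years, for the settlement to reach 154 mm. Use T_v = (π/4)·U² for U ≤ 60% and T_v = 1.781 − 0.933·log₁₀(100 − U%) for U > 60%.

t ≈ 0.236 years

Drainage path length: H_d = H/2 = 1.2 m (double drainage).
U = S(t)/S_ult = 154/215 = 0.7163.
U > 60%: T_v = 1.781 − 0.933·log₁₀(100 − 71.628) = 0.42545.
t = T_v·H_d²/c_v = 0.42545×1.2²/2.6 = 0.2356 years.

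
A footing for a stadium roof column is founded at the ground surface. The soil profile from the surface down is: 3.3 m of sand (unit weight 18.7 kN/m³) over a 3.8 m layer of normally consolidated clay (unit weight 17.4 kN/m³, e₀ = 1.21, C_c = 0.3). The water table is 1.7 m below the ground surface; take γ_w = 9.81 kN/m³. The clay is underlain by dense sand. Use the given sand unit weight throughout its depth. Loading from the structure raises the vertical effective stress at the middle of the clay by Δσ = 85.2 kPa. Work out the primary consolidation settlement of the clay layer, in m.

Mid-depth of clay below the ground surface: z = 3.3 + 3.8/2 = 5.2 m.
Total vertical stress at mid-clay: σ_v = 18.7×3.3 + 17.4×1.9 = 94.77 kPa.
Pore pressure: u = 9.81×(5.2 − 1.7) = 34.335 kPa.
Initial effective stress: σ'_0 = σ_v − u = 94.77 − 34.335 = 60.435 kPa.
Final effective stress: σ'_f = σ'_0 + Δσ = 60.435 + 85.2 = 145.63 kPa.
Normally consolidated clay, so the full stress increment lies on the virgin compression line:
S_c = C_c·H/(1+e₀)·log₁₀(σ'_f/σ'_0) = 0.3×3.8/(1+1.21)×log₁₀(145.63/60.435)
    = 0.51584 × 0.38196 = 0.197 m

S_c ≈ 0.197 m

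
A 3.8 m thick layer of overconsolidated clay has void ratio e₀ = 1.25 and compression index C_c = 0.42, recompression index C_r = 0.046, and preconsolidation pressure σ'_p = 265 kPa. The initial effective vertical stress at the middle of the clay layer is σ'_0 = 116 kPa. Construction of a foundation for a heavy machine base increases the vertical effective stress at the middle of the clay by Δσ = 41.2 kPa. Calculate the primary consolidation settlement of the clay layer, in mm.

Final effective stress: σ'_f = 116 + 41.2 = 157.2 kPa.
σ'_f = 157.2 ≤ σ'_p = 265 kPa, so the clay remains overconsolidated and only the recompression index applies:
S_c = C_r·H/(1+e₀)·log₁₀(σ'_f/σ'_0) = 0.046×3.8/2.25×log₁₀(157.2/116)
    = 0.077689 × 0.13199 = 0.01025 m

S_c ≈ 10.3 mm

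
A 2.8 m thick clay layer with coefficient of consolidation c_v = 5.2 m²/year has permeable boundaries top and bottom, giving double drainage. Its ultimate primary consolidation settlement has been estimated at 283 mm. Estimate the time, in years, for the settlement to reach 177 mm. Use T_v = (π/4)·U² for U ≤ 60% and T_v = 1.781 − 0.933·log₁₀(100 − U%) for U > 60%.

Drainage path length: H_d = H/2 = 1.4 m (double drainage).
U = S(t)/S_ult = 177/283 = 0.6254.
U > 60%: T_v = 1.781 − 0.933·log₁₀(100 − 62.544) = 0.31291.
t = T_v·H_d²/c_v = 0.31291×1.4²/5.2 = 0.1179 years.

t ≈ 0.118 years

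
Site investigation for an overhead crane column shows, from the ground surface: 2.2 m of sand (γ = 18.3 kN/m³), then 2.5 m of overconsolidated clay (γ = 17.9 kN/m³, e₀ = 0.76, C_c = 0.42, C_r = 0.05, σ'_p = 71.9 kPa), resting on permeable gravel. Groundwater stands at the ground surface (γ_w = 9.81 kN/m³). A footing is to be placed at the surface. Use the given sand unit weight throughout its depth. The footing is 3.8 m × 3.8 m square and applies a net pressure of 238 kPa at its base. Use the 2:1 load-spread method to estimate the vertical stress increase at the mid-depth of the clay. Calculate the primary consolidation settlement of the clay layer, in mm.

S_c ≈ 98.2 mm

Mid-depth of clay below the ground surface: z = 2.2 + 2.5/2 = 3.45 m.
Total vertical stress at mid-clay: σ_v = 18.3×2.2 + 17.9×1.25 = 62.635 kPa.
Pore pressure: u = 9.81×(3.45 − 0) = 33.845 kPa.
Initial effective stress: σ'_0 = σ_v − u = 62.635 − 33.845 = 28.79 kPa.
Stress increase at mid-clay by the 2:1 spreading method:
Δσ = qBL/((B+z)(L+z)) = 238×3.8×3.8/((3.8+3.45)(3.8+3.45)) = 65.383 kPa
Final effective stress: σ'_f = 28.79 + 65.383 = 94.173 kPa.
σ'_f = 94.173 > σ'_p = 71.9 kPa, so the stress path crosses the preconsolidation pressure — recompression up to σ'_p, then virgin compression beyond:
S_c = H/(1+e₀)·[C_r·log₁₀(σ'_p/σ'_0) + C_c·log₁₀(σ'_f/σ'_p)]
    = 2.5/1.76 × [0.05×log₁₀(71.9/28.79) + 0.42×log₁₀(94.173/71.9)]
    = 1.4205 × [0.019874 + 0.049223] = 0.09815 m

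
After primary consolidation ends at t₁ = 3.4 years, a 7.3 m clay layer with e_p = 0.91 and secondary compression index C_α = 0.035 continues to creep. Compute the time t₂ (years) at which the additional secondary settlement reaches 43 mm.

t₂ ≈ 7.13 years

S_s = C_α·H/(1+e_p)·log₁₀(t₂/t₁) ⇒ log₁₀(t₂/t₁) = S_s·(1+e_p)/(C_α·H).
log₁₀(t₂/t₁) = 0.043 × (1+0.91) / (0.035×7.3) = 0.3214
t₂ = t₁ × 10^0.3214 = 3.4 × 2.096 = 7.127 years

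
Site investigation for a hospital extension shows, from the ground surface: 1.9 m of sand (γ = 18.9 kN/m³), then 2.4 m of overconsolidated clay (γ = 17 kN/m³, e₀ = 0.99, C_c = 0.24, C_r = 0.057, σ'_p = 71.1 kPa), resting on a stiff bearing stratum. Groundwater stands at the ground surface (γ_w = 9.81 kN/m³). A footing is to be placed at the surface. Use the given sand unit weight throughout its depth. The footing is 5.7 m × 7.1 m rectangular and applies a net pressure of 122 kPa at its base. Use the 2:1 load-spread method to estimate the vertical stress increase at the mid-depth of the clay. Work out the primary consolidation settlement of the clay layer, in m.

Mid-depth of clay below the ground surface: z = 1.9 + 2.4/2 = 3.1 m.
Total vertical stress at mid-clay: σ_v = 18.9×1.9 + 17×1.2 = 56.31 kPa.
Pore pressure: u = 9.81×(3.1 − 0) = 30.411 kPa.
Initial effective stress: σ'_0 = σ_v − u = 56.31 − 30.411 = 25.899 kPa.
Stress increase at mid-clay by the 2:1 spreading method:
Δσ = qBL/((B+z)(L+z)) = 122×5.7×7.1/((5.7+3.1)(7.1+3.1)) = 55.006 kPa
Final effective stress: σ'_f = 25.899 + 55.006 = 80.905 kPa.
σ'_f = 80.905 > σ'_p = 71.1 kPa, so the stress path crosses the preconsolidation pressure — recompression up to σ'_p, then virgin compression beyond:
S_c = H/(1+e₀)·[C_r·log₁₀(σ'_p/σ'_0) + C_c·log₁₀(σ'_f/σ'_p)]
    = 2.4/1.99 × [0.057×log₁₀(71.1/25.899) + 0.24×log₁₀(80.905/71.1)]
    = 1.206 × [0.024999 + 0.013465] = 0.04639 m

S_c ≈ 0.0464 m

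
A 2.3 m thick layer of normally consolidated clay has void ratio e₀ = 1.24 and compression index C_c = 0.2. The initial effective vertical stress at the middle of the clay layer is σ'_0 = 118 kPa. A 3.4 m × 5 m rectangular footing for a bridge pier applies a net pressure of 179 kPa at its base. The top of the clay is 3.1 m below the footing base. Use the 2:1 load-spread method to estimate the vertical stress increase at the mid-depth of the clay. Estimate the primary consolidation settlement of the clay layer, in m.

Mid-depth of clay below the footing base: z = 3.1 + 2.3/2 = 4.25 m.
Stress increase at mid-clay by the 2:1 spreading method:
Δσ = qBL/((B+z)(L+z)) = 179×3.4×5/((3.4+4.25)(5+4.25)) = 43.003 kPa
Final effective stress: σ'_f = σ'_0 + Δσ = 118 + 43.003 = 161 kPa.
Normally consolidated clay, so the full stress increment lies on the virgin compression line:
S_c = C_c·H/(1+e₀)·log₁₀(σ'_f/σ'_0) = 0.2×2.3/(1+1.24)×log₁₀(161/118)
    = 0.20536 × 0.13494 = 0.02771 m

S_c ≈ 0.0277 m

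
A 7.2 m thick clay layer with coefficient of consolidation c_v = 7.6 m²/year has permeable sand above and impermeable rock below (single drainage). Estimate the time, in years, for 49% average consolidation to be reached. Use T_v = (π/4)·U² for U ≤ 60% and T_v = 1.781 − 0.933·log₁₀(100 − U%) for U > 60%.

Drainage path length: H_d = H = 7.2 m (single drainage).
U ≤ 60%: T_v = (π/4)·U² = (π/4)×0.49² = 0.18857.
t = T_v·H_d²/c_v = 0.18857×7.2²/7.6 = 1.286 years.

t ≈ 1.29 years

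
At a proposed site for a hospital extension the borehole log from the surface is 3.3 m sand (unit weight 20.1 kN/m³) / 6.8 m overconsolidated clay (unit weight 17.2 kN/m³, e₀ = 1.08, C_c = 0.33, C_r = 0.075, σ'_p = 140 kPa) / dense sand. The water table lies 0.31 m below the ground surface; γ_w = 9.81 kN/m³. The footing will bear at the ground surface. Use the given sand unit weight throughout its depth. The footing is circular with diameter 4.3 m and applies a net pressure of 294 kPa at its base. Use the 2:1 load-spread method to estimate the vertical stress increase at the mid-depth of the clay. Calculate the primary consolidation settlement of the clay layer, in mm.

S_c ≈ 57.9 mm

Mid-depth of clay below the ground surface: z = 3.3 + 6.8/2 = 6.7 m.
Total vertical stress at mid-clay: σ_v = 20.1×3.3 + 17.2×3.4 = 124.81 kPa.
Pore pressure: u = 9.81×(6.7 − 0.31) = 62.686 kPa.
Initial effective stress: σ'_0 = σ_v − u = 124.81 − 62.686 = 62.124 kPa.
Stress increase at mid-clay by the 2:1 spreading method:
Δσ ≈ qD²/(D+z)² = 294×4.3²/(4.3+6.7)² = 44.926 kPa
Final effective stress: σ'_f = 62.124 + 44.926 = 107.05 kPa.
σ'_f = 107.05 ≤ σ'_p = 140 kPa, so the clay remains overconsolidated and only the recompression index applies:
S_c = C_r·H/(1+e₀)·log₁₀(σ'_f/σ'_0) = 0.075×6.8/2.08×log₁₀(107.05/62.124)
    = 0.24519 × 0.23633 = 0.05795 m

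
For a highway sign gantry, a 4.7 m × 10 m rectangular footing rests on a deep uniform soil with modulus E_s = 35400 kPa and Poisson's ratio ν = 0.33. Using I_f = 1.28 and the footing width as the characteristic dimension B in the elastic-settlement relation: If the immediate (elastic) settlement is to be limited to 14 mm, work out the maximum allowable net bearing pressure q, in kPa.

q ≈ 92.4 kPa

S_e = q·B·(1−ν²)/E_s · I_f  ⇒  q = S_e·E_s / (B·(1−ν²)·I_f).
q = 0.014 × 35400 / (4.7 × 0.8911 × 1.28) = 92.45 kPa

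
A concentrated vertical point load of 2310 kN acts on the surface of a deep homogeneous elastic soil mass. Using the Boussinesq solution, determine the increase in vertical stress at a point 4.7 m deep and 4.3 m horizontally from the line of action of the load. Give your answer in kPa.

Boussinesq vertical stress below a point load on an elastic half-space:
Δσ_z = 3P/(2πz²) · [1 + (r/z)²]^(−5/2)
r/z = 4.3/4.7 = 0.91489; [1+(r/z)²]^(−5/2) = 0.21863.
Δσ_z = 3×2310/(2π×4.7²) × 0.21863 = 49.93 × 0.21863 = 10.92 kPa

Δσ_z ≈ 10.9 kPa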